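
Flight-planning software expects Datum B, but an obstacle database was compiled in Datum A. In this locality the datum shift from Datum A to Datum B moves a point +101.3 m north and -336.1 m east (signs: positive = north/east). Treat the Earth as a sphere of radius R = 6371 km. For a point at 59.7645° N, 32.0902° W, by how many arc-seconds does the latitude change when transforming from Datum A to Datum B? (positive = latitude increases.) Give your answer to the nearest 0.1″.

On a sphere of radius R, 1 rad of latitude = R, so Δφ = ΔN / R = 101.3 / 6371000 = 1.5900e-05 rad = 3.280″.

Δφ = 3.3″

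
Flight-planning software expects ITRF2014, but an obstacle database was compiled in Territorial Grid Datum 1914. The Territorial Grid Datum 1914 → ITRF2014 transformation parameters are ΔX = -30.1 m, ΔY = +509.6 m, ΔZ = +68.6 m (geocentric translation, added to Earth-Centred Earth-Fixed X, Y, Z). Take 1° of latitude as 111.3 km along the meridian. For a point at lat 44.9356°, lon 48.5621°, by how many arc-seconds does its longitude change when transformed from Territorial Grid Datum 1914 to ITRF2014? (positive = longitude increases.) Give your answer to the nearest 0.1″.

sin φ = 0.706312, cos φ = 0.707901, sin λ = 0.749673, cos λ = 0.661808.
East component: ΔE = −sin λ·ΔX + cos λ·ΔY = −(0.749673)(-30.1) + (0.661808)(509.6) = 359.82 m.
1° of latitude spans 111300 m; at latitude φ, 1° of longitude spans that × cos φ = 78789.4 m, so Δλ = 359.82 / 78789.4 × 3600 = 16.441″.

Δλ = 16.4″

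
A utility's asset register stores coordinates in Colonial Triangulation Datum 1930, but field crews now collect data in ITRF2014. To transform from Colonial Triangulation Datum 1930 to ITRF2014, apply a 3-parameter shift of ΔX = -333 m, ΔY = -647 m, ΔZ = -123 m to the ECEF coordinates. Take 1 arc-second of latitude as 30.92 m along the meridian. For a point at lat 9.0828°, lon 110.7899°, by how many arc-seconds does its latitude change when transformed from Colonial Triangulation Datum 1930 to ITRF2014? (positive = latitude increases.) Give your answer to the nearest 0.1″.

sin φ = 0.157862, cos φ = 0.987461, sin λ = 0.934888, cos λ = -0.354942.
North component: ΔN = −sin φ cos λ·ΔX − sin φ sin λ·ΔY + cos φ·ΔZ = −(0.157862)(-0.354942)(-333) − (0.157862)(0.934888)(-647) + (0.987461)(-123) = -44.63 m.
1° of latitude spans 3600 × 30.92 = 111312 m, so Δφ = -44.63 / 111312 × 3600 = -1.443″.

Δφ = -1.4″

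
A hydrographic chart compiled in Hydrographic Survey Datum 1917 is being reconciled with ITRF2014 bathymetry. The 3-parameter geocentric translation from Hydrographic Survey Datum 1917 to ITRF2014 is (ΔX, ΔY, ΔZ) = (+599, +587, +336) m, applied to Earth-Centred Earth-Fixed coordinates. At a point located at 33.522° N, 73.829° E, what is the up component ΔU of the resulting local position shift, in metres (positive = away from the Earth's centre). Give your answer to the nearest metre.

The local up (radial) axis is (cos φ cos λ, cos φ sin λ, sin φ), giving ΔU = 139.077 + 470.005 + 185.558 = 794.64 m.

ΔU = 795 m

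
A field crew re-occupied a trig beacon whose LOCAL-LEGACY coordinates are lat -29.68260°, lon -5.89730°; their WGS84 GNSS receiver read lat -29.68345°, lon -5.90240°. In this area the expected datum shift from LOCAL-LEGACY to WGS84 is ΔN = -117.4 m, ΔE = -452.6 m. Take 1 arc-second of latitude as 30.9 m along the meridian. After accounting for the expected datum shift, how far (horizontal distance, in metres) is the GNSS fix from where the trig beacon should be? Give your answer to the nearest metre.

46 m

Observed coordinate differences: Δφ = -0.00085°, Δλ = -0.00510°.
Converting to metres (1° lat = 111240 m, cos φ = 0.868782): observed ΔN = -94.6 m, observed ΔE = -492.9 m.
Subtracting the expected shift leaves a residual of -94.6 − (-117.4) = 22.8 m north and -492.9 − (-452.6) = -40.3 m east.
Residual distance = √(22.8² + (-40.3)²) = 46.3 m.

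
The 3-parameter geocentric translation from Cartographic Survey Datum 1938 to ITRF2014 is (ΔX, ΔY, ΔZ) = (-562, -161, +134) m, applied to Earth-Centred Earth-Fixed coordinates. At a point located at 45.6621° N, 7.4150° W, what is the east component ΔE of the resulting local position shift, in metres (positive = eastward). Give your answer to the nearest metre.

ΔE = -232 m

The local east axis at (φ, λ) is (−sin λ, cos λ, 0), so ΔE = −sin(-7.4150°)·(-562) + cos(-7.4150°)·(-161) = -232.18 m.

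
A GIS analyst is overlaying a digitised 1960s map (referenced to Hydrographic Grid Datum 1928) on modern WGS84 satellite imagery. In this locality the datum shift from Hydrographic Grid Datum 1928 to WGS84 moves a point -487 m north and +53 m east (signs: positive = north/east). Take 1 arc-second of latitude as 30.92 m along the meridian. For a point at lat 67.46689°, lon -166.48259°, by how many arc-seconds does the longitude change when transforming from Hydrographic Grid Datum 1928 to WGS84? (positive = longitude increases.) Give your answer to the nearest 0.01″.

At latitude 67.46689°, cos φ = 0.383217.
1″ of longitude at this latitude = 30.92 × cos φ = 11.8491 m, so Δλ = 53.0 / 11.8491 = 4.473″.

Δλ = 4.47″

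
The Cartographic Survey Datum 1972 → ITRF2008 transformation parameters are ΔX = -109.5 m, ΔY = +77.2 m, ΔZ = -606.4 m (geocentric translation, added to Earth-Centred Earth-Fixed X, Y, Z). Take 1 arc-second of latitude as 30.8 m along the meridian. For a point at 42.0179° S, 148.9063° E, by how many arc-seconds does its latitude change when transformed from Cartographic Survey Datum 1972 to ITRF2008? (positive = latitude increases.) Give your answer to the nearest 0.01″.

Δφ = -11.72″

sin φ = -0.669363, cos φ = 0.742936, sin λ = 0.516439, cos λ = -0.856324.
North component: ΔN = −sin φ cos λ·ΔX − sin φ sin λ·ΔY + cos φ·ΔZ = −(-0.669363)(-0.856324)(-109.5) − (-0.669363)(0.516439)(77.2) + (0.742936)(-606.4) = -361.06 m.
1° of latitude spans 3600 × 30.80 = 110880 m, so Δφ = -361.06 / 110880 × 3600 = -11.723″.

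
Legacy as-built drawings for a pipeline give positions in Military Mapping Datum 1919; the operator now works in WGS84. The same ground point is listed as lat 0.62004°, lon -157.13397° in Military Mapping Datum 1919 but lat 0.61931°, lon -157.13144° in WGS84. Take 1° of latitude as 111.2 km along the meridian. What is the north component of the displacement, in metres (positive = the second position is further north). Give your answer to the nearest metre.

Δφ = 0.61931° − 0.62004° = -0.00073°; Δλ = -157.13144° − -157.13397° = +0.00253°.
ΔN = Δφ × 111200 = -81.2 m; ΔE = Δλ × 111200 × cos(0.62004°) = +0.00253 × 111200 × 0.999941 = 281.3 m.

ΔN = -81 m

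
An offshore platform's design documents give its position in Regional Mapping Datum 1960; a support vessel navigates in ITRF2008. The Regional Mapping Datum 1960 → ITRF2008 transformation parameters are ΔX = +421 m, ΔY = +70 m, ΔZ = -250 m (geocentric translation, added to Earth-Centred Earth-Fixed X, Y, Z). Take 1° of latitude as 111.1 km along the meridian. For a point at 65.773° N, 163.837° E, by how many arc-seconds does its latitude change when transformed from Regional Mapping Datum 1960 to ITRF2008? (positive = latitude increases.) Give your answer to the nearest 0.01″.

Δφ = 8.05″

sin φ = 0.911927, cos φ = 0.410353, sin λ = 0.278371, cos λ = -0.960474.
North component: ΔN = −sin φ cos λ·ΔX − sin φ sin λ·ΔY + cos φ·ΔZ = −(0.911927)(-0.960474)(421) − (0.911927)(0.278371)(70) + (0.410353)(-250) = 248.39 m.
1° of latitude spans 111100 m, so Δφ = 248.39 / 111100 × 3600 = 8.049″.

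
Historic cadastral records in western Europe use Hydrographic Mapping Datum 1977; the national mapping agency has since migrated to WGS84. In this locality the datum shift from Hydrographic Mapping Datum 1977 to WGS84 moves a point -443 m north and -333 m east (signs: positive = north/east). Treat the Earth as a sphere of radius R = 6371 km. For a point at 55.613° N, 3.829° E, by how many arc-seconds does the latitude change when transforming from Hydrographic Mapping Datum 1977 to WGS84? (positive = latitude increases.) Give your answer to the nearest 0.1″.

Δφ = -14.3″

On a sphere of radius R, 1 rad of latitude = R, so Δφ = ΔN / R = -443.0 / 6371000 = -6.9534e-05 rad = -14.342″.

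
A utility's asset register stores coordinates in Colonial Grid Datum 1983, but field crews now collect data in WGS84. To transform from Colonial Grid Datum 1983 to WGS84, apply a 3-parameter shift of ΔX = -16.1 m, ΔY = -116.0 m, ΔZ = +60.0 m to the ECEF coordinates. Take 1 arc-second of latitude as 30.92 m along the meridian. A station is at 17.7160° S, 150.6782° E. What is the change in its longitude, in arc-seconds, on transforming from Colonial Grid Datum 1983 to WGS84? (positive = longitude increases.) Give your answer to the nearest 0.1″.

sin φ = -0.304299, cos φ = 0.952577, sin λ = 0.489714, cos λ = -0.871883.
East component: ΔE = −sin λ·ΔX + cos λ·ΔY = −(0.489714)(-16.1) + (-0.871883)(-116.0) = 109.02 m.
1° of latitude spans 3600 × 30.92 = 111312 m; at latitude φ, 1° of longitude spans that × cos φ = 106033.2 m, so Δλ = 109.02 / 106033.2 × 3600 = 3.702″.

Δλ = 3.7″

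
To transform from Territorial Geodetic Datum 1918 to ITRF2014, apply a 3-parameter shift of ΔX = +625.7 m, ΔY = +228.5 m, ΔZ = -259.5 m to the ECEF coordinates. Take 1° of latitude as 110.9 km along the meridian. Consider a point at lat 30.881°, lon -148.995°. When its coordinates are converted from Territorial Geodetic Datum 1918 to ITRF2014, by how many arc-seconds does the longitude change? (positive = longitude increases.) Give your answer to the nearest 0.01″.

sin φ = 0.513257, cos φ = 0.858235, sin λ = -0.515113, cos λ = -0.857122.
East component: ΔE = −sin λ·ΔX + cos λ·ΔY = −(-0.515113)(625.7) + (-0.857122)(228.5) = 126.45 m.
1° of latitude spans 110900 m; at latitude φ, 1° of longitude spans that × cos φ = 95178.3 m, so Δλ = 126.45 / 95178.3 × 3600 = 4.783″.

Δλ = 4.78″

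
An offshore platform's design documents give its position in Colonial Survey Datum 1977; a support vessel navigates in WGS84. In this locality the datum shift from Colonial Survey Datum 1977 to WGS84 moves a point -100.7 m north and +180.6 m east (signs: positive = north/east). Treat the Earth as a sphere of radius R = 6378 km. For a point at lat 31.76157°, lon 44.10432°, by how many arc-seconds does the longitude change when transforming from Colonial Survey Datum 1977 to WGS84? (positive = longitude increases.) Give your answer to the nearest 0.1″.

At latitude 31.76157°, cos φ = 0.850246.
One radian of longitude at latitude φ spans R cos φ, so Δλ = ΔE / (R cos φ) = 180.6 / (6378000 × 0.850246) = 3.3303e-05 rad = 6.869″.

Δλ = 6.9″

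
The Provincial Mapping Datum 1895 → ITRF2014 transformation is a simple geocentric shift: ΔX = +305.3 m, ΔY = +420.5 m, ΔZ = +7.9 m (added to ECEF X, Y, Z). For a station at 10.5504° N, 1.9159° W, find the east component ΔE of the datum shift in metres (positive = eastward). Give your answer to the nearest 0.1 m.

ΔE = 430.5 m

At φ = 10.5504°, λ = -1.9159°: sin φ = 0.183100, cos φ = 0.983094, sin λ = -0.033433, cos λ = 0.999441.
ΔE = −sin λ·ΔX + cos λ·ΔY = −(-0.033433)·(305.3) + (0.999441)·(420.5) = 430.47 m.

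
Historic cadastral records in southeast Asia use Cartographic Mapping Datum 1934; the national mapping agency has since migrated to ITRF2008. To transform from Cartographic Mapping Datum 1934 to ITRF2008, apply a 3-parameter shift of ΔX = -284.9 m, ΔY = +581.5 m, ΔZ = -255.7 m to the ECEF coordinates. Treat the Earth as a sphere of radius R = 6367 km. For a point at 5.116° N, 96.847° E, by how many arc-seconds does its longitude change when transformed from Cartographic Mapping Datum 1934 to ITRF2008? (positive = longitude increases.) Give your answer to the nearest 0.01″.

Δλ = 6.95″

sin φ = 0.089172, cos φ = 0.996016, sin λ = 0.992868, cos λ = -0.119218.
East component: ΔE = −sin λ·ΔX + cos λ·ΔY = −(0.992868)(-284.9) + (-0.119218)(581.5) = 213.54 m.
1° of latitude spans πR/180 = 111125 m; at latitude φ, 1° of longitude spans that × cos φ = 110682.4 m, so Δλ = 213.54 / 110682.4 × 3600 = 6.946″.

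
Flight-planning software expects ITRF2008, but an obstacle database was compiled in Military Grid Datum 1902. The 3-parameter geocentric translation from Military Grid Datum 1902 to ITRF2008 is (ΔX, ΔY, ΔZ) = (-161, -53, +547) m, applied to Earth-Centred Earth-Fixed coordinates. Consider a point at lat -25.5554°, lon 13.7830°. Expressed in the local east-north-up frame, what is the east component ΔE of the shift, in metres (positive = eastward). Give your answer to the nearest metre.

ΔE = -13 m

The local east axis at (φ, λ) is (−sin λ, cos λ, 0), so ΔE = −sin(13.7830°)·(-161) + cos(13.7830°)·(-53) = -13.12 m.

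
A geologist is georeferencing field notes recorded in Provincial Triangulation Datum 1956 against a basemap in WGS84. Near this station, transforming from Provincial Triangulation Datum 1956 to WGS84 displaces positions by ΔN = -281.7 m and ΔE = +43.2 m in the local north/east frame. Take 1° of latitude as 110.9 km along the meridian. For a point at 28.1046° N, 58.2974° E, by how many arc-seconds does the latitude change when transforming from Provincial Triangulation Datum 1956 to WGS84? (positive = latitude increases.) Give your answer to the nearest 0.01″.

1° of latitude = 110.9 km, so Δφ = -281.7 / 110900 = -0.0025401° = -9.144″.

Δφ = -9.14″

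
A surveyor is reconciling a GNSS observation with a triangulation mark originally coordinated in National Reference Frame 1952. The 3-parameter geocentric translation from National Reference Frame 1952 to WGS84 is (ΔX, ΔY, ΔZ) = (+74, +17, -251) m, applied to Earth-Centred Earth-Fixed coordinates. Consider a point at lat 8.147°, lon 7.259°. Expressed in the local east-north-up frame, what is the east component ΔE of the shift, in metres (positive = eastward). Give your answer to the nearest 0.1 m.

ΔE = 7.5 m

At φ = 8.147°, λ = 7.259°: sin φ = 0.141713, cos φ = 0.989908, sin λ = 0.126355, cos λ = 0.991985.
ΔE = −sin λ·ΔX + cos λ·ΔY = −(0.126355)·(74) + (0.991985)·(17) = 7.51 m.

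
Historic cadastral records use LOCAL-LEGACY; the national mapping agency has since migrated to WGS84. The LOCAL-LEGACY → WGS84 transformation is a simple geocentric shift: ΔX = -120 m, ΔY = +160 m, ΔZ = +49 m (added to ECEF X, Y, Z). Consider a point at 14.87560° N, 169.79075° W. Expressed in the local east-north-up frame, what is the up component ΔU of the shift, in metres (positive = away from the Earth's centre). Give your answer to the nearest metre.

At φ = 14.87560°, λ = -169.79075°: sin φ = 0.256721, cos φ = 0.966485, sin λ = -0.177244, cos λ = -0.984167.
ΔU = cos φ cos λ·ΔX + cos φ sin λ·ΔY + sin φ·ΔZ = (0.966485)(-0.984167)(-120) + (0.966485)(-0.177244)(160) + (0.256721)(49) = 99.31 m.

ΔU = 99 m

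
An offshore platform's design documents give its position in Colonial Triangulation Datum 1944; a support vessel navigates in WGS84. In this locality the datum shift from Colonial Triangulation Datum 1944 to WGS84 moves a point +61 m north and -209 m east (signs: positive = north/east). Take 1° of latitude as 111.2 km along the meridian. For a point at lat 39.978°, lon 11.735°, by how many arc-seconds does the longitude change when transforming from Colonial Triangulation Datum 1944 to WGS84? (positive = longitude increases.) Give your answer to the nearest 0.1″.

At latitude 39.978°, cos φ = 0.766291.
1° of longitude at this latitude = 111.2 × cos φ = 85.21 km, so Δλ = -209.0 / 85211.6 = -0.0024527° = -8.830″.

Δλ = -8.8″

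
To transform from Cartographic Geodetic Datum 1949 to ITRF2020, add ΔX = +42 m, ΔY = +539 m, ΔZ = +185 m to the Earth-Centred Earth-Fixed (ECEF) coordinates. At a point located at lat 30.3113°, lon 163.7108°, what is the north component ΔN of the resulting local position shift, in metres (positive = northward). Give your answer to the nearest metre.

ΔN = 104 m

The local north axis is (−sin φ cos λ, −sin φ sin λ, cos φ), giving ΔN = 20.346 − 76.301 + 159.710 = 103.76 m.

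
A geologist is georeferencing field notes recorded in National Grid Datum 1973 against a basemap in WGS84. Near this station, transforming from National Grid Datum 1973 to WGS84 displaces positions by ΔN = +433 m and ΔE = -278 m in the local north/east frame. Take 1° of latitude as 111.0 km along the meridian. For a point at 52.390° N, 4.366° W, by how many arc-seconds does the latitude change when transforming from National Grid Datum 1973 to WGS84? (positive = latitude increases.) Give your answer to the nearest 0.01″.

1° of latitude = 111.0 km, so Δφ = 433.0 / 111000 = 0.0039009° = 14.043″.

Δφ = 14.04″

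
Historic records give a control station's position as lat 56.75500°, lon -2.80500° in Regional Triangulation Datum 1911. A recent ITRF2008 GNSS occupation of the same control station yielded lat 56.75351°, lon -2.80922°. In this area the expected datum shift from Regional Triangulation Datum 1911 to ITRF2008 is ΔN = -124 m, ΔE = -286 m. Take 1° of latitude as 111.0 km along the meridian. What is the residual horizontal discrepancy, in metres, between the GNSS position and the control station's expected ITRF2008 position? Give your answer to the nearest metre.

51 m

Observed coordinate differences: Δφ = -0.00149°, Δλ = -0.00422°.
Converting to metres (1° lat = 111000 m, cos φ = 0.548220): observed ΔN = -165.4 m, observed ΔE = -256.8 m.
Subtracting the expected shift leaves a residual of -165.4 − (-124) = -41.4 m north and -256.8 − (-286) = 29.2 m east.
Residual distance = √((-41.4)² + 29.2²) = 50.7 m.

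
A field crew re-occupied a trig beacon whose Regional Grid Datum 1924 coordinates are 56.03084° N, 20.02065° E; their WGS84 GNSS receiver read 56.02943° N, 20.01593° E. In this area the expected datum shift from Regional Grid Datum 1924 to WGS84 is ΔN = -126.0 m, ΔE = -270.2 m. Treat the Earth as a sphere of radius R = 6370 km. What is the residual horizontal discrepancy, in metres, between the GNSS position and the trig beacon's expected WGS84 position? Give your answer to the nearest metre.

Observed coordinate differences: Δφ = -0.00141°, Δλ = -0.00472°.
Converting to metres (1° lat = 111177 m, cos φ = 0.558747): observed ΔN = -156.8 m, observed ΔE = -293.2 m.
Subtracting the expected shift leaves a residual of -156.8 − (-126.0) = -30.8 m north and -293.2 − (-270.2) = -23.0 m east.
Residual distance = √((-30.8)² + (-23.0)²) = 38.4 m.

38 m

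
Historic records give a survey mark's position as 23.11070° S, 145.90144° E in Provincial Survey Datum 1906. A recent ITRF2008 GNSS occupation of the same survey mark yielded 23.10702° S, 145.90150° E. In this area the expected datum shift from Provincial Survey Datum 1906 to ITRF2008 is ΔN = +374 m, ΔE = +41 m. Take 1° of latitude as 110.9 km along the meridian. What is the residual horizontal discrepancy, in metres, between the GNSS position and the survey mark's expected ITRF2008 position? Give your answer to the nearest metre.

Observed coordinate differences: Δφ = +0.00368°, Δλ = +0.00006°.
Converting to metres (1° lat = 110900 m, cos φ = 0.919748): observed ΔN = 408.1 m, observed ΔE = 6.1 m.
Subtracting the expected shift leaves a residual of 408.1 − (374) = 34.1 m north and 6.1 − (41) = -34.9 m east.
Residual distance = √(34.1² + (-34.9)²) = 48.8 m.

49 m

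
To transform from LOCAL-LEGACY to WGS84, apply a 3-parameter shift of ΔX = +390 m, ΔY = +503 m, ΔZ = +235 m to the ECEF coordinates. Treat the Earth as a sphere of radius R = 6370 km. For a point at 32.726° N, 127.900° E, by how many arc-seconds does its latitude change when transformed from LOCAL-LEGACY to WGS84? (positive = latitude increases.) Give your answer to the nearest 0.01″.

Δφ = 3.65″

sin φ = 0.540622, cos φ = 0.841266, sin λ = 0.789084, cos λ = -0.614285.
North component: ΔN = −sin φ cos λ·ΔX − sin φ sin λ·ΔY + cos φ·ΔZ = −(0.540622)(-0.614285)(390) − (0.540622)(0.789084)(503) + (0.841266)(235) = 112.64 m.
1° of latitude spans πR/180 = 111177 m, so Δφ = 112.64 / 111177 × 3600 = 3.647″.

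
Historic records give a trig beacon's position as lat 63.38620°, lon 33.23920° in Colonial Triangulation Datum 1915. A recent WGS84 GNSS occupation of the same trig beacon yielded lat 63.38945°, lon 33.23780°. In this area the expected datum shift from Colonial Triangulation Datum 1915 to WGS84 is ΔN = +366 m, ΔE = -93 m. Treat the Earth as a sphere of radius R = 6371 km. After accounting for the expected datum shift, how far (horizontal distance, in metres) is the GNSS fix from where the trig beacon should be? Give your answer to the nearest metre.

Observed coordinate differences: Δφ = +0.00325°, Δλ = -0.00140°.
Converting to metres (1° lat = 111195 m, cos φ = 0.447974): observed ΔN = 361.4 m, observed ΔE = -69.7 m.
Subtracting the expected shift leaves a residual of 361.4 − (366) = -4.6 m north and -69.7 − (-93) = 23.3 m east.
Residual distance = √((-4.6)² + 23.3²) = 23.7 m.

24 m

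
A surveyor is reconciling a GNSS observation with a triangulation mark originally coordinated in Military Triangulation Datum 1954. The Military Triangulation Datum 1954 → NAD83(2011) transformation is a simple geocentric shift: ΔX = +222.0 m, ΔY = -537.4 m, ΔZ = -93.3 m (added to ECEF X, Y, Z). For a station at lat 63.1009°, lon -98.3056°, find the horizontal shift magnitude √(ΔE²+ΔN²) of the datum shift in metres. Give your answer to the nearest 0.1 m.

The local east axis at (φ, λ) is (−sin λ, cos λ, 0), so ΔE = −sin(-98.3056°)·222.0 + cos(-98.3056°)·(-537.4) = 297.30 m.
The local north axis is (−sin φ cos λ, −sin φ sin λ, cos φ), giving ΔN = 28.599 − 474.229 − 42.211 = -487.84 m.
Horizontal magnitude = √(ΔE² + ΔN²) = √(297.30² + (-487.84)²) = 571.29 m.

571.3 m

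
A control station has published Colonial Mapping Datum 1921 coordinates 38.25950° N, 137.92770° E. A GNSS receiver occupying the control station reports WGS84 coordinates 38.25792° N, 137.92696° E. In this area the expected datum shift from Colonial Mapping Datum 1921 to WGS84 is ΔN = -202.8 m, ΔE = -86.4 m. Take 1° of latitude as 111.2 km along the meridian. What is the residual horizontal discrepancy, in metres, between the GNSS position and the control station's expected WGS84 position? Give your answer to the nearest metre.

Observed coordinate differences: Δφ = -0.00158°, Δλ = -0.00074°.
Converting to metres (1° lat = 111200 m, cos φ = 0.785214): observed ΔN = -175.7 m, observed ΔE = -64.6 m.
Subtracting the expected shift leaves a residual of -175.7 − (-202.8) = 27.1 m north and -64.6 − (-86.4) = 21.8 m east.
Residual distance = √(27.1² + 21.8²) = 34.8 m.

35 m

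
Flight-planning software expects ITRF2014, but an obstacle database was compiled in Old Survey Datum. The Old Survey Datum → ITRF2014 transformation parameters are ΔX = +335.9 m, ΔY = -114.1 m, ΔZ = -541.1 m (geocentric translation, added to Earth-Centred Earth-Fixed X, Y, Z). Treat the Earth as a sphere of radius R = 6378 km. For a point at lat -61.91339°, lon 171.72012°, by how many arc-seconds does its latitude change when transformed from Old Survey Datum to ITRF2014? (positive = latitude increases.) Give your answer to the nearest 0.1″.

sin φ = -0.882237, cos φ = 0.470806, sin λ = 0.144009, cos λ = -0.989576.
North component: ΔN = −sin φ cos λ·ΔX − sin φ sin λ·ΔY + cos φ·ΔZ = −(-0.882237)(-0.989576)(335.9) − (-0.882237)(0.144009)(-114.1) + (0.470806)(-541.1) = -562.50 m.
1° of latitude spans πR/180 = 111317 m, so Δφ = -562.50 / 111317 × 3600 = -18.191″.

Δφ = -18.2″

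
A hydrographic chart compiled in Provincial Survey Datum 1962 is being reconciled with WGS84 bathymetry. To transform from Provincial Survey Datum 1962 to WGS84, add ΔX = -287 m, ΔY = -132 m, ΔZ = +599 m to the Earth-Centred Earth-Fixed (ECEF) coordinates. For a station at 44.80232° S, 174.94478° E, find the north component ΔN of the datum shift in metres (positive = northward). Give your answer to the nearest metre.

At φ = -44.80232°, λ = 174.94478°: sin φ = -0.704663, cos φ = 0.709542, sin λ = 0.088116, cos λ = -0.996110.
ΔN = −sin φ cos λ·ΔX − sin φ sin λ·ΔY + cos φ·ΔZ = −(-0.704663)(-0.996110)(-287) − (-0.704663)(0.088116)(-132) + (0.709542)(599) = 618.27 m.

ΔN = 618 m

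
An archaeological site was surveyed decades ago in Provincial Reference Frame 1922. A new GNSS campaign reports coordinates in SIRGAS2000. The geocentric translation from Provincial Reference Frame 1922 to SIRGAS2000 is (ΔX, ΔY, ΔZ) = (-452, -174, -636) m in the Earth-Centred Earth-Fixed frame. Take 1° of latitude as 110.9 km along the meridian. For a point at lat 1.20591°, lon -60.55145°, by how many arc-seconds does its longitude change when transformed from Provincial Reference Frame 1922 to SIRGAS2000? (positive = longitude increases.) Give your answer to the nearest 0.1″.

sin φ = 0.021046, cos φ = 0.999779, sin λ = -0.870798, cos λ = 0.491642.
East component: ΔE = −sin λ·ΔX + cos λ·ΔY = −(-0.870798)(-452) + (0.491642)(-174) = -479.15 m.
1° of latitude spans 110900 m; at latitude φ, 1° of longitude spans that × cos φ = 110875.4 m, so Δλ = -479.15 / 110875.4 × 3600 = -15.557″.

Δλ = -15.6″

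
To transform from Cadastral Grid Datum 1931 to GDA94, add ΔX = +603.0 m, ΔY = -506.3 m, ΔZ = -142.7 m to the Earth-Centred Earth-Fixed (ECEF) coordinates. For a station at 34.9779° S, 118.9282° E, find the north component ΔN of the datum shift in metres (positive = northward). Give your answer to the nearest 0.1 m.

At φ = -34.9779°, λ = 118.9282°: sin φ = -0.573260, cos φ = 0.819373, sin λ = 0.875227, cos λ = -0.483713.
ΔN = −sin φ cos λ·ΔX − sin φ sin λ·ΔY + cos φ·ΔZ = −(-0.573260)(-0.483713)(603.0) − (-0.573260)(0.875227)(-506.3) + (0.819373)(-142.7) = -538.16 m.

ΔN = -538.2 m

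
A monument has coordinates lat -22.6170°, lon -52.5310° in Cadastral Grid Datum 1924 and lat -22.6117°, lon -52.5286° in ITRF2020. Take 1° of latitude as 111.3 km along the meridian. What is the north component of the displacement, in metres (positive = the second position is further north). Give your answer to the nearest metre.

Δφ = -22.6117° − -22.6170° = +0.0053°; Δλ = -52.5286° − -52.5310° = +0.0024°.
ΔN = Δφ × 111300 = 589.9 m; ΔE = Δλ × 111300 × cos(-22.6170°) = +0.0024 × 111300 × 0.923096 = 246.6 m.

ΔN = 590 m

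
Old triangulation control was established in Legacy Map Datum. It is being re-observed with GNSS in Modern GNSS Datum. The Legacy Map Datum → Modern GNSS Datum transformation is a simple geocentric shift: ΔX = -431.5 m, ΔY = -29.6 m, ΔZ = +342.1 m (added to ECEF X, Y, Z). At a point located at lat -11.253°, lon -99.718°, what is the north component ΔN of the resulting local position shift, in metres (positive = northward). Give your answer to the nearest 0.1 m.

At φ = -11.253°, λ = -99.718°: sin φ = -0.195142, cos φ = 0.980775, sin λ = -0.985650, cos λ = -0.168799.
ΔN = −sin φ cos λ·ΔX − sin φ sin λ·ΔY + cos φ·ΔZ = −(-0.195142)(-0.168799)(-431.5) − (-0.195142)(-0.985650)(-29.6) + (0.980775)(342.1) = 355.43 m.

ΔN = 355.4 m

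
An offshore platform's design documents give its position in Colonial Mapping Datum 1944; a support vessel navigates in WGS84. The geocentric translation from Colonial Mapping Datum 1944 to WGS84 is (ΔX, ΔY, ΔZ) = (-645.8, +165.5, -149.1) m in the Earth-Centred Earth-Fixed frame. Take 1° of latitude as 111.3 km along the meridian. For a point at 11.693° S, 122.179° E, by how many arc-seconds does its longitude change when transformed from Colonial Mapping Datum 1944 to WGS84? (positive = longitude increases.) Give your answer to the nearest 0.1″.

sin φ = -0.202668, cos φ = 0.979248, sin λ = 0.846388, cos λ = -0.532566.
East component: ΔE = −sin λ·ΔX + cos λ·ΔY = −(0.846388)(-645.8) + (-0.532566)(165.5) = 458.46 m.
1° of latitude spans 111300 m; at latitude φ, 1° of longitude spans that × cos φ = 108990.3 m, so Δλ = 458.46 / 108990.3 × 3600 = 15.143″.

Δλ = 15.1″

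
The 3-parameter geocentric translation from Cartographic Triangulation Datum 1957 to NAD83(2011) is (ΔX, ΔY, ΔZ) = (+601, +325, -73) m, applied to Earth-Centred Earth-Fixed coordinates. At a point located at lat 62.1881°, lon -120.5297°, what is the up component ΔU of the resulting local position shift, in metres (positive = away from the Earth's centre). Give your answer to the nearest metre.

ΔU = -338 m

At φ = 62.1881°, λ = -120.5297°: sin φ = 0.884484, cos φ = 0.466570, sin λ = -0.861366, cos λ = -0.507985.
ΔU = cos φ cos λ·ΔX + cos φ sin λ·ΔY + sin φ·ΔZ = (0.466570)(-0.507985)(601) + (0.466570)(-0.861366)(325) + (0.884484)(-73) = -337.62 m.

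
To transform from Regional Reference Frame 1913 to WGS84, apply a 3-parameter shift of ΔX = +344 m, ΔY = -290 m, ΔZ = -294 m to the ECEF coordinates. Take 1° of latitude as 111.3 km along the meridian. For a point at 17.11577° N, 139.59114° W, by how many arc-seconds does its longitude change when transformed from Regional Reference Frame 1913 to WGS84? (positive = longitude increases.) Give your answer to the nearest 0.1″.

sin φ = 0.294303, cos φ = 0.955712, sin λ = -0.648238, cos λ = -0.761438.
East component: ΔE = −sin λ·ΔX + cos λ·ΔY = −(-0.648238)(344) + (-0.761438)(-290) = 443.81 m.
1° of latitude spans 111300 m; at latitude φ, 1° of longitude spans that × cos φ = 106370.8 m, so Δλ = 443.81 / 106370.8 × 3600 = 15.020″.

Δλ = 15.0″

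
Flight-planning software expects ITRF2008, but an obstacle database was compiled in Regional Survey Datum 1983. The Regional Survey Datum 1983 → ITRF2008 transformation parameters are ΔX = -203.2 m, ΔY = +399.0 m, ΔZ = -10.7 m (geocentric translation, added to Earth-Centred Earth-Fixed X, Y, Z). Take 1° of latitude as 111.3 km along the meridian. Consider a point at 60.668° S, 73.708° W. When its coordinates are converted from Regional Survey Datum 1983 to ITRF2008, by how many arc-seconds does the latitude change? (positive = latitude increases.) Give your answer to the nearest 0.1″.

sin φ = -0.871796, cos φ = 0.489869, sin λ = -0.959844, cos λ = 0.280533.
North component: ΔN = −sin φ cos λ·ΔX − sin φ sin λ·ΔY + cos φ·ΔZ = −(-0.871796)(0.280533)(-203.2) − (-0.871796)(-0.959844)(399.0) + (0.489869)(-10.7) = -388.82 m.
1° of latitude spans 111300 m, so Δφ = -388.82 / 111300 × 3600 = -12.576″.

Δφ = -12.6″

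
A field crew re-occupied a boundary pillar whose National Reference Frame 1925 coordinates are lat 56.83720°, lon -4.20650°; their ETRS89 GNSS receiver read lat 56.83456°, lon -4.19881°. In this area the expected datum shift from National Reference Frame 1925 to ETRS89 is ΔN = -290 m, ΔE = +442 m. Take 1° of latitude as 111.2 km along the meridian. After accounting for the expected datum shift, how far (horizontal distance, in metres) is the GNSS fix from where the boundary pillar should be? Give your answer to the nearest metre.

26 m

Observed coordinate differences: Δφ = -0.00264°, Δλ = +0.00769°.
Converting to metres (1° lat = 111200 m, cos φ = 0.547020): observed ΔN = -293.6 m, observed ΔE = 467.8 m.
Subtracting the expected shift leaves a residual of -293.6 − (-290) = -3.6 m north and 467.8 − (442) = 25.8 m east.
Residual distance = √((-3.6)² + 25.8²) = 26.0 m.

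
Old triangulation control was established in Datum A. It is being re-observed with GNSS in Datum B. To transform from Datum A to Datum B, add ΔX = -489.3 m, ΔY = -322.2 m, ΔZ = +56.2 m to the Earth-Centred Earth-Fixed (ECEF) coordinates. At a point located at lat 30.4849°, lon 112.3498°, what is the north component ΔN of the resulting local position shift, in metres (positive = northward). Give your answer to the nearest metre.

ΔN = 105 m

The local north axis is (−sin φ cos λ, −sin φ sin λ, cos φ), giving ΔN = -94.391 + 151.177 + 48.431 = 105.22 m.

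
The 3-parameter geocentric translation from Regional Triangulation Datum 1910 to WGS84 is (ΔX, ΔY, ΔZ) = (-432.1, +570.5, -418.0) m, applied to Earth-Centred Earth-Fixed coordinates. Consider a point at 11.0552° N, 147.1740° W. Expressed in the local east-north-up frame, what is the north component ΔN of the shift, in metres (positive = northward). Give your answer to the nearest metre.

The local north axis is (−sin φ cos λ, −sin φ sin λ, cos φ), giving ΔN = -69.627 + 59.302 − 410.243 = -420.57 m.

ΔN = -421 m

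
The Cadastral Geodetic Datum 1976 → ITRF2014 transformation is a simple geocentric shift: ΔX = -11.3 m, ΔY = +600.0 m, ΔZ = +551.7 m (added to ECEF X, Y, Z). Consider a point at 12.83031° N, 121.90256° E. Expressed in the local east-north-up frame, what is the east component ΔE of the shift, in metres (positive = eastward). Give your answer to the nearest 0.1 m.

ΔE = -307.5 m

At φ = 12.83031°, λ = 121.90256°: sin φ = 0.222064, cos φ = 0.975032, sin λ = 0.848948, cos λ = -0.528476.
ΔE = −sin λ·ΔX + cos λ·ΔY = −(0.848948)·(-11.3) + (-0.528476)·(600.0) = -307.49 m.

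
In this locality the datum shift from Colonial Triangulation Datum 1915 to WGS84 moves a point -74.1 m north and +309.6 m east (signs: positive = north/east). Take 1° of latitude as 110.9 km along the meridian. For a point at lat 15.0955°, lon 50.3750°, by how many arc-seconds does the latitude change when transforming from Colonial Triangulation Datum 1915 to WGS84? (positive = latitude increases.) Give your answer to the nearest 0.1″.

Δφ = -2.4″

1° of latitude = 110.9 km, so Δφ = -74.1 / 110900 = -0.0006682° = -2.405″.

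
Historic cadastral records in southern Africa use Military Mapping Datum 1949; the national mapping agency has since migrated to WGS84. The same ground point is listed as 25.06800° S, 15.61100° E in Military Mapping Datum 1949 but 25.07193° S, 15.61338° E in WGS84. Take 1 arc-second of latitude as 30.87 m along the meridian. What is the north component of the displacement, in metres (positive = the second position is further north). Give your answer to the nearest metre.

ΔN = -437 m

Δφ = -25.07193° − -25.06800° = -0.00393°; Δλ = 15.61338° − 15.61100° = +0.00238°.
1° of latitude = 3600 × 30.87 = 111132 m.
ΔN = Δφ × 111132 = -436.7 m; ΔE = Δλ × 111132 × cos(-25.06800°) = +0.00238 × 111132 × 0.905806 = 239.6 m.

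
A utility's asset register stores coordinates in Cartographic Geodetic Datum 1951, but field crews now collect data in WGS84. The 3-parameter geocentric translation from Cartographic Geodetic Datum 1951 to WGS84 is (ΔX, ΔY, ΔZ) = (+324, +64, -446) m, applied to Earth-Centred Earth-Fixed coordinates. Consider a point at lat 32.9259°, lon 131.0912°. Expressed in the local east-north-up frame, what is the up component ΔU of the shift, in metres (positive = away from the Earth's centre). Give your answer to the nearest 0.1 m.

At φ = 32.9259°, λ = 131.0912°: sin φ = 0.543554, cos φ = 0.839374, sin λ = 0.753664, cos λ = -0.657259.
ΔU = cos φ cos λ·ΔX + cos φ sin λ·ΔY + sin φ·ΔZ = (0.839374)(-0.657259)(324) + (0.839374)(0.753664)(64) + (0.543554)(-446) = -380.68 m.

ΔU = -380.7 m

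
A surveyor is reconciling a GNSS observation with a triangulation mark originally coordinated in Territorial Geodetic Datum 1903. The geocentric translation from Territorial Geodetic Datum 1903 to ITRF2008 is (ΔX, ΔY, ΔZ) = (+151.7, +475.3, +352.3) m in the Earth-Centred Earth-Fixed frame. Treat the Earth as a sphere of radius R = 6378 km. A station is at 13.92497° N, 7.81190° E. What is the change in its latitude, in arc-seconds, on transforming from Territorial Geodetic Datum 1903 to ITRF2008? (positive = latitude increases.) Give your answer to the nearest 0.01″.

sin φ = 0.240651, cos φ = 0.970612, sin λ = 0.135921, cos λ = 0.990720.
North component: ΔN = −sin φ cos λ·ΔX − sin φ sin λ·ΔY + cos φ·ΔZ = −(0.240651)(0.990720)(151.7) − (0.240651)(0.135921)(475.3) + (0.970612)(352.3) = 290.23 m.
1° of latitude spans πR/180 = 111317 m, so Δφ = 290.23 / 111317 × 3600 = 9.386″.

Δφ = 9.39″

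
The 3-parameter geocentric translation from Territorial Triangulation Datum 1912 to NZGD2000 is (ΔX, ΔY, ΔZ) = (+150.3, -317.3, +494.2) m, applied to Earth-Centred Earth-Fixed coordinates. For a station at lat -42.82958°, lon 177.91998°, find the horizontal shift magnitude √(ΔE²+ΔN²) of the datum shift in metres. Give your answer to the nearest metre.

401 m

At φ = -42.82958°, λ = 177.91998°: sin φ = -0.679820, cos φ = 0.733379, sin λ = 0.036295, cos λ = -0.999341.
ΔE = −sin λ·ΔX + cos λ·ΔY = −(0.036295)·(150.3) + (-0.999341)·(-317.3) = 311.64 m.
ΔN = −sin φ cos λ·ΔX − sin φ sin λ·ΔY + cos φ·ΔZ = −(-0.679820)(-0.999341)(150.3) − (-0.679820)(0.036295)(-317.3) + (0.733379)(494.2) = 252.50 m.
Horizontal magnitude = √(ΔE² + ΔN²) = √(311.64² + 252.50²) = 401.09 m.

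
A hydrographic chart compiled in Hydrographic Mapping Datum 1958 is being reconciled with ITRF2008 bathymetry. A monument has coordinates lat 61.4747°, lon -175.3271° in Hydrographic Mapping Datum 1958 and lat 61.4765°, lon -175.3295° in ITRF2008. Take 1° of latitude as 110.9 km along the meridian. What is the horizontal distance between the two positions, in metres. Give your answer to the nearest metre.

Δφ = 61.4765° − 61.4747° = +0.0018°; Δλ = -175.3295° − -175.3271° = -0.0024°.
ΔN = Δφ × 110900 = 199.6 m; ΔE = Δλ × 110900 × cos(61.4747°) = -0.0024 × 110900 × 0.477547 = -127.1 m.
Distance = √(ΔE² + ΔN²) = √((-127.1)² + 199.6²) = 236.7 m.

237 m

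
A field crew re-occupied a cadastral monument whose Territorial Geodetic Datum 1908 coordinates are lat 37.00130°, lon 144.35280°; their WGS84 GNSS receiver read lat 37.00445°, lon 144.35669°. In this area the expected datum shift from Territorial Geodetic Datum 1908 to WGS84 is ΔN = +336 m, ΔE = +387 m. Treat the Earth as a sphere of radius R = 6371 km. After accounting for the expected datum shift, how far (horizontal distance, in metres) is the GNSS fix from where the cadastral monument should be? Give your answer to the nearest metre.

Observed coordinate differences: Δφ = +0.00315°, Δλ = +0.00389°.
Converting to metres (1° lat = 111195 m, cos φ = 0.798622): observed ΔN = 350.3 m, observed ΔE = 345.4 m.
Subtracting the expected shift leaves a residual of 350.3 − (336) = 14.3 m north and 345.4 − (387) = -41.6 m east.
Residual distance = √(14.3² + (-41.6)²) = 43.9 m.

44 m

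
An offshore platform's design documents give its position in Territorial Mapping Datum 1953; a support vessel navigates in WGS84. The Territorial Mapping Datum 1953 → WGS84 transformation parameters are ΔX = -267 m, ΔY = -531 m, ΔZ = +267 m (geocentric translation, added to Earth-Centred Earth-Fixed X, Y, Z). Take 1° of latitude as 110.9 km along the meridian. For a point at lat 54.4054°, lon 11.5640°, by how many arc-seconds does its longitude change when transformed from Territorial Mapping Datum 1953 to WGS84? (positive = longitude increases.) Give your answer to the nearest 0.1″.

Δλ = -26.0″

sin φ = 0.813156, cos φ = 0.582046, sin λ = 0.200462, cos λ = 0.979701.
East component: ΔE = −sin λ·ΔX + cos λ·ΔY = −(0.200462)(-267) + (0.979701)(-531) = -466.70 m.
1° of latitude spans 110900 m; at latitude φ, 1° of longitude spans that × cos φ = 64548.9 m, so Δλ = -466.70 / 64548.9 × 3600 = -26.029″.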